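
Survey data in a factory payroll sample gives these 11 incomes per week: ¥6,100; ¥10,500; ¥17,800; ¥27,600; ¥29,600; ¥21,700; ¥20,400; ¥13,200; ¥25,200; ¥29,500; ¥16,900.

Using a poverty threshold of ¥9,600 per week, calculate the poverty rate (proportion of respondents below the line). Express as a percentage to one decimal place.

1 of the 11 respondents have income below ¥9,600.
H = 1/11 = 9.1%.

9.1%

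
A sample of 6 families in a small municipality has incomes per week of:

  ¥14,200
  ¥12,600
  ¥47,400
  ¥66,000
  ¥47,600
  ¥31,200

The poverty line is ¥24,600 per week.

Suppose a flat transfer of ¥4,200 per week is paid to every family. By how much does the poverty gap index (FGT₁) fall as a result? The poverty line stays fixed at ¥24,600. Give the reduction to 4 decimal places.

Before: below the line — ¥12,600, ¥14,200; poverty gap index (FGT₁) = 0.151762.
After the ¥4,200 transfer: below the line — ¥16,800, ¥18,400; poverty gap index (FGT₁) = 0.094851.
Reduction = 0.151762 − 0.094851 = 0.0569.

0.0569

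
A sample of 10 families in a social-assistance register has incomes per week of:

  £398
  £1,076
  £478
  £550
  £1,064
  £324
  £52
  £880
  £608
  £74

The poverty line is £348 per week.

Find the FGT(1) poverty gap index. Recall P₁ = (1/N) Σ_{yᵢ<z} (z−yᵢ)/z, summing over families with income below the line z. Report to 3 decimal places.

Below the line: £52, £74, £324 (q = 3 of N = 10).
Shortfall ratios: (348−52)/348 = 0.8506; (348−74)/348 = 0.7874; (348−324)/348 = 0.0690.
Sum of shortfalls = 1.706897; P₁ averages over all N: 1.706897 / 10 = 0.171.

0.171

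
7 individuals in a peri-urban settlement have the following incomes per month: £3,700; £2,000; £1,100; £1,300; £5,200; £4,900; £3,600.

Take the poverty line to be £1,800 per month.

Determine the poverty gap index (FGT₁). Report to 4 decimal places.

Below z: £1,100, £1,300 (q = 2 of N = 7).
Normalized shortfalls: (1800−1100)/1800 = 0.3889; (1800−1300)/1800 = 0.2778.
Σ = 0.666667. Dividing by the full population N = 7 gives P₁ = 0.0952.

0.0952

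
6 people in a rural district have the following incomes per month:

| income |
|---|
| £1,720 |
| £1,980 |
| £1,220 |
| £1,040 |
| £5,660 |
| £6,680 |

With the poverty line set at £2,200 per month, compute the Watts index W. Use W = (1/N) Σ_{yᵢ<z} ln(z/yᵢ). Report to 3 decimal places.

0.282

Below z: £1,040, £1,220, £1,720, £1,980 (q = 4 of N = 6).
Log gaps: ln(2200/1040) = 0.7492; ln(2200/1220) = 0.5896; ln(2200/1720) = 0.2461; ln(2200/1980) = 0.1054.
W = 1.690337 / 6 = 0.282.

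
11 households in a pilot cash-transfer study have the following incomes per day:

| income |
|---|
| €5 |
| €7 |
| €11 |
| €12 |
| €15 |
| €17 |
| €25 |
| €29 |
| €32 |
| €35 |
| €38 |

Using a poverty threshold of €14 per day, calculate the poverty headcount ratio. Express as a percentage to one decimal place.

36.4%

4 of the 11 households have income below €14.
H = 4/11 = 36.4%.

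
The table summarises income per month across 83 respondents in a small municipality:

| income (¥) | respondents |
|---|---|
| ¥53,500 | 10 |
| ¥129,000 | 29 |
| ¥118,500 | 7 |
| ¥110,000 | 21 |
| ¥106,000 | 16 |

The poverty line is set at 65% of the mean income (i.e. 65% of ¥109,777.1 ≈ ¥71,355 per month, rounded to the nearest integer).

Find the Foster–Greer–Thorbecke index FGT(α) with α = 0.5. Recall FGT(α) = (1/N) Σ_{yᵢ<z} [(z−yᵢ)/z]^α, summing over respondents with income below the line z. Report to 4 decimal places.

0.0603

Below z: 10×¥53,500 (q = 10 of N = 83).
Shortfall ratios: (71355−53500)/71355 = 0.2502 (×10).
Raised to α = 0.5: 0.50023 (×10).
Sum = 5.002277; FGT(0.5) = 5.002277 / 83 = 0.0603.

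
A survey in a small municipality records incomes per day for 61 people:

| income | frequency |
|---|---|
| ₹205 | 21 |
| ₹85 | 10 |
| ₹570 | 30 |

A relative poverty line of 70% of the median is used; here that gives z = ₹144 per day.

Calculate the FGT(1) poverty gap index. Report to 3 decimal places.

0.067

Poor units: 10×₹85 (q = 10 of N = 61).
Shortfall ratios: (144−85)/144 = 0.4097 (×10).
Sum of shortfalls = 4.097222; P₁ averages over all N: 4.097222 / 61 = 0.067.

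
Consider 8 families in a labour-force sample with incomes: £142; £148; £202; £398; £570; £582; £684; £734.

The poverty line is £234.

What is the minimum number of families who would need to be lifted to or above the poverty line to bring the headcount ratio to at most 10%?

Currently q = 3 of N = 8 are below the line (H = 0.375).
A headcount ratio of at most 10% allows at most ⌊0.10 × 8⌋ = 0 poor families.
So at least 3 − 0 = 3 must be lifted.

3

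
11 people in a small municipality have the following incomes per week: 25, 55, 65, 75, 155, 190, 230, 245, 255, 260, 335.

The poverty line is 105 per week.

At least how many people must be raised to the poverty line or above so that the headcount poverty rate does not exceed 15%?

Currently q = 4 of N = 11 are below the line (H = 0.364).
A headcount ratio of at most 15% allows at most ⌊0.15 × 11⌋ = 1 poor people.
So at least 4 − 1 = 3 must be lifted.

3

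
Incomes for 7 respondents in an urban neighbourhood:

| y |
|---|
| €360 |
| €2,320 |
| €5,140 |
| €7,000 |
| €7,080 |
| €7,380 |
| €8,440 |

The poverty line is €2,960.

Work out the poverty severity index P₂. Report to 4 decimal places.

0.1169

Incomes under z: €360, €2,320 (q = 2 of N = 7).
Gap ratios (z−y)/z: (2960−360)/2960 = 0.8784; (2960−2320)/2960 = 0.2162.
Squared: 0.7715; 0.0467.
Sum = 0.818298; P₂ = 0.818298 / 7 = 0.1169.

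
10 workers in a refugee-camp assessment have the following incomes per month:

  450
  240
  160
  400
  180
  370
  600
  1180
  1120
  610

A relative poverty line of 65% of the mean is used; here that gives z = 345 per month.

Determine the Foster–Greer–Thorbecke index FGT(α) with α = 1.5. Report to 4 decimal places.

0.0891

Poor units: 160, 180, 240 (q = 3 of N = 10).
Normalized shortfalls: (345−160)/345 = 0.5362; (345−180)/345 = 0.4783; (345−240)/345 = 0.3043.
Raised to α = 1.5: 0.39267; 0.33075; 0.16790.
Sum = 0.891321; FGT(1.5) = 0.891321 / 10 = 0.0891.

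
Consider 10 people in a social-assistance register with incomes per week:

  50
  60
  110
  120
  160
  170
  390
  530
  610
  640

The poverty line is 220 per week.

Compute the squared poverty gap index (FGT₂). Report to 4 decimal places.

Below z: 50, 60, 110, 120, 160, 170 (q = 6 of N = 10).
Gap ratios (z−y)/z: (220−50)/220 = 0.7727; (220−60)/220 = 0.7273; (220−110)/220 = 0.5000; (220−120)/220 = 0.4545; (220−160)/220 = 0.2727; (220−170)/220 = 0.2273.
Squared: 0.5971; 0.5289; 0.2500; 0.2066; 0.0744; 0.0517.
Sum = 1.708678; P₂ = 1.708678 / 10 = 0.1709.

0.1709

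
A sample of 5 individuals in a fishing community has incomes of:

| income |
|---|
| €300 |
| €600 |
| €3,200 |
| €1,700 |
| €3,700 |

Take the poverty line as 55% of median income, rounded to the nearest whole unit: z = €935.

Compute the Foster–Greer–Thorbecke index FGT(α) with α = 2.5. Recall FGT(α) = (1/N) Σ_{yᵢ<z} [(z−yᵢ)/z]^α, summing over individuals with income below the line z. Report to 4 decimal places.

Below the line: €300, €600 (q = 2 of N = 5).
Normalized shortfalls: (935−300)/935 = 0.6791; (935−600)/935 = 0.3583.
Raised to α = 2.5: 0.38011; 0.07684.
Sum = 0.456946; FGT(2.5) = 0.456946 / 5 = 0.0914.

0.0914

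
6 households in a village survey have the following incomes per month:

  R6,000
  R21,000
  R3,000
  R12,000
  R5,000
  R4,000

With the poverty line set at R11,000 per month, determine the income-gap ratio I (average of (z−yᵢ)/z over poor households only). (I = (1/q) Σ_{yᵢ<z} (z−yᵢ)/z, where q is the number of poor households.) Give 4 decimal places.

Below the line: R3,000, R4,000, R5,000, R6,000 (q = 4 of N = 6).
Shortfall ratios (z−y)/z: 0.7273, 0.6364, 0.5455, 0.4545; sum = 2.363636.
The income-gap ratio divides by q (the poor only): 2.363636 / 4 = 0.5909.

0.5909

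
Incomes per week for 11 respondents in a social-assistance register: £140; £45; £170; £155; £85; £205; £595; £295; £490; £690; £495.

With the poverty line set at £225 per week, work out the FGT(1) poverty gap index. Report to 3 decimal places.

Below z: £45, £85, £140, £155, £170, £205 (q = 6 of N = 11).
Shortfall ratios: (225−45)/225 = 0.8000; (225−85)/225 = 0.6222; (225−140)/225 = 0.3778; (225−155)/225 = 0.3111; (225−170)/225 = 0.2444; (225−205)/225 = 0.0889.
Σ = 2.444444. Dividing by the full population N = 11 gives P₁ = 0.222.

0.222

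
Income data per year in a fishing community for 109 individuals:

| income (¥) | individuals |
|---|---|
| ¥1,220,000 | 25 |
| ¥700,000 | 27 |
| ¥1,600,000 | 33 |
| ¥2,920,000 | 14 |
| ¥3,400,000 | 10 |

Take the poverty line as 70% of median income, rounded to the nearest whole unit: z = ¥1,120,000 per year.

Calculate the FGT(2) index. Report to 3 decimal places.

0.035

Poor units: 27×¥700,000 (q = 27 of N = 109).
Gap ratios (z−y)/z: (1120000−700000)/1120000 = 0.3750 (×27).
Squared: 0.1406 (×27).
Sum = 3.796875; P₂ = 3.796875 / 109 = 0.035.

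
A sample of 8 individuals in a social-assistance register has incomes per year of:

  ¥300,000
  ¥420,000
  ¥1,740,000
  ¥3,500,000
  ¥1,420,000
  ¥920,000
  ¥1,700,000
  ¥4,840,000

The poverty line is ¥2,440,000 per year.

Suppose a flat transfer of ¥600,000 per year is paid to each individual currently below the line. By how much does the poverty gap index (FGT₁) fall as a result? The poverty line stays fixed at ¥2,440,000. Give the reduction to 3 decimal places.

0.184

Before: below the line — ¥300,000, ¥420,000, ¥920,000, ¥1,420,000, ¥1,700,000, ¥1,740,000; poverty gap index (FGT₁) = 0.41701.
After the ¥600,000 transfer: below the line — ¥900,000, ¥1,020,000, ¥1,520,000, ¥2,020,000, ¥2,300,000, ¥2,340,000; poverty gap index (FGT₁) = 0.23258.
Reduction = 0.41701 − 0.23258 = 0.184.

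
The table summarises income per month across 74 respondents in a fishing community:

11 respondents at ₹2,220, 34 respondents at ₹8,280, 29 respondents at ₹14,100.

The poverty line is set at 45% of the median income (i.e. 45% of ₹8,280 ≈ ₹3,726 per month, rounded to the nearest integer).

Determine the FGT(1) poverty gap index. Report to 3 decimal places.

0.060

Incomes under z: 11×₹2,220 (q = 11 of N = 74).
Relative gaps: (3726−2220)/3726 = 0.4042 (×11).
Σ = 4.446055. Dividing by the full population N = 74 gives P₁ = 0.060.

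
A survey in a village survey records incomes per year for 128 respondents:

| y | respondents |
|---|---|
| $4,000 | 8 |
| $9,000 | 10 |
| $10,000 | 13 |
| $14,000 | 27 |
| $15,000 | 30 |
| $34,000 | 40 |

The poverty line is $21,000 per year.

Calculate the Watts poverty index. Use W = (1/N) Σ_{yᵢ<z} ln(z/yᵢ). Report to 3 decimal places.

Incomes under z: 8×$4,000, 10×$9,000, 13×$10,000, 27×$14,000, 30×$15,000 (q = 88 of N = 128).
Log shortfalls: ln(21000/4000) = 1.6582 (×8); ln(21000/9000) = 0.8473 (×10); ln(21000/10000) = 0.7419 (×13); ln(21000/14000) = 0.4055 (×27); ln(21000/15000) = 0.3365 (×30).
W = 52.425714 / 128 = 0.410.

0.410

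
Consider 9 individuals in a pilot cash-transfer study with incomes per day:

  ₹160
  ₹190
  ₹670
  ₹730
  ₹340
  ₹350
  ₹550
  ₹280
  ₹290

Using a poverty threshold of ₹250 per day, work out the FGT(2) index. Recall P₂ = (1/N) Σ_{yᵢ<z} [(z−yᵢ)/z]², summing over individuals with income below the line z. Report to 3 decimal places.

0.021

Incomes under z: ₹160, ₹190 (q = 2 of N = 9).
Normalized shortfalls: (250−160)/250 = 0.3600; (250−190)/250 = 0.2400.
Squared: 0.1296; 0.0576.
Sum = 0.187200; P₂ = 0.187200 / 9 = 0.021.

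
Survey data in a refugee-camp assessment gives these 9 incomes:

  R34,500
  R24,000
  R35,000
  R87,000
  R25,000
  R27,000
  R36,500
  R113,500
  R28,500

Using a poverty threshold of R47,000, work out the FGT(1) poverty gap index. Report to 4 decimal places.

0.2801

Incomes under z: R24,000, R25,000, R27,000, R28,500, R34,500, R35,000, R36,500 (q = 7 of N = 9).
Normalized shortfalls: (47000−24000)/47000 = 0.4894; (47000−25000)/47000 = 0.4681; (47000−27000)/47000 = 0.4255; (47000−28500)/47000 = 0.3936; (47000−34500)/47000 = 0.2660; (47000−35000)/47000 = 0.2553; (47000−36500)/47000 = 0.2234.
Sum of shortfalls = 2.521277; P₁ averages over all N: 2.521277 / 9 = 0.2801.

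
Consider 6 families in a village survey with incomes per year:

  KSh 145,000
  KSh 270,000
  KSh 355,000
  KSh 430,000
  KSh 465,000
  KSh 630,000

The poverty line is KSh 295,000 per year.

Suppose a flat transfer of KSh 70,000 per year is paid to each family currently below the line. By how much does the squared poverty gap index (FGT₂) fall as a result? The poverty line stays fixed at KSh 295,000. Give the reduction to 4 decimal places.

Before: below the line — KSh 145,000, KSh 270,000; squared poverty gap index (FGT₂) = 0.044288.
After the KSh 70,000 transfer: below the line — KSh 215,000; squared poverty gap index (FGT₂) = 0.012257.
Reduction = 0.044288 − 0.012257 = 0.0320.

0.0320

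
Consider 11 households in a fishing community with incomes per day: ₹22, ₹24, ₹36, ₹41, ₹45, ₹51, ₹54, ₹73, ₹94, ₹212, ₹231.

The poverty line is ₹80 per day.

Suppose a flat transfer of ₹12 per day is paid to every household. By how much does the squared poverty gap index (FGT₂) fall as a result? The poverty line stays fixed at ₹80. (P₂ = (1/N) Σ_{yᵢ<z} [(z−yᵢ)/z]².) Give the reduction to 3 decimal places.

0.084

Before: below the line — ₹22, ₹24, ₹36, ₹41, ₹45, ₹51, ₹54, ₹73; squared poverty gap index (FGT₂) = 0.18108.
After the ₹12 transfer: below the line — ₹34, ₹36, ₹48, ₹53, ₹57, ₹63, ₹66; squared poverty gap index (FGT₂) = 0.09686.
Reduction = 0.18108 − 0.09686 = 0.084.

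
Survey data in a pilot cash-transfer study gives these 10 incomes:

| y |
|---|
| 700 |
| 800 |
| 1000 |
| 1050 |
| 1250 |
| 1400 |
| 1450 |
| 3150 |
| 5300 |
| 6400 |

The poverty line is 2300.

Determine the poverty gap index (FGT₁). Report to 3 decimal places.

0.367

Incomes under z: 700, 800, 1000, 1050, 1250, 1400, 1450 (q = 7 of N = 10).
Normalized shortfalls: (2300−700)/2300 = 0.6957; (2300−800)/2300 = 0.6522; (2300−1000)/2300 = 0.5652; (2300−1050)/2300 = 0.5435; (2300−1250)/2300 = 0.4565; (2300−1400)/2300 = 0.3913; (2300−1450)/2300 = 0.3696.
Σ = 3.673913. Dividing by the full population N = 10 gives P₁ = 0.367.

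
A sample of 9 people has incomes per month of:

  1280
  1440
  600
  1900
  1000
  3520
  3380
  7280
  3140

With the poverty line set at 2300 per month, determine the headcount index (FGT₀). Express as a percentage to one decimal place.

55.6%

5 of the 9 people have income below 2300.
H = 5/9 = 55.6%.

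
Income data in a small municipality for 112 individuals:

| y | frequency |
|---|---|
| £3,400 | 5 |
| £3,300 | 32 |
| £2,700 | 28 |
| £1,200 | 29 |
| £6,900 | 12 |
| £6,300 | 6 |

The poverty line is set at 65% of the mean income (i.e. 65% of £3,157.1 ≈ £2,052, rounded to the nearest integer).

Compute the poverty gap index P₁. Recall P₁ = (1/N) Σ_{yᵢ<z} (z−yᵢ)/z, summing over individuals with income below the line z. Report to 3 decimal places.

0.108

Poor units: 29×£1,200 (q = 29 of N = 112).
Relative gaps: (2052−1200)/2052 = 0.4152 (×29).
Sum of shortfalls = 12.040936; P₁ averages over all N: 12.040936 / 112 = 0.108.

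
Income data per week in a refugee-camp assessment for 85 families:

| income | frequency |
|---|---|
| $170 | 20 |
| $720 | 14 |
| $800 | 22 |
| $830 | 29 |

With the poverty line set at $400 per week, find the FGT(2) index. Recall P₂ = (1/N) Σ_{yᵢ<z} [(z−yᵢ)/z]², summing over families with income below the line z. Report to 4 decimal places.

Incomes under z: 20×$170 (q = 20 of N = 85).
Shortfall ratios: (400−170)/400 = 0.5750 (×20).
Squared: 0.3306 (×20).
Sum = 6.612500; P₂ = 6.612500 / 85 = 0.0778.

0.0778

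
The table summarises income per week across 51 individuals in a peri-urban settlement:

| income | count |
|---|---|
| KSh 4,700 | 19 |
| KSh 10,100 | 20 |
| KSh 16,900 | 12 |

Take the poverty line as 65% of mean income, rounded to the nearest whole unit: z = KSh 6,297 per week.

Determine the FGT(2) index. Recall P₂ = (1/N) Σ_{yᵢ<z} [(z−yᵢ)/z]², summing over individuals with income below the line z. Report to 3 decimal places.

Incomes under z: 19×KSh 4,700 (q = 19 of N = 51).
Gap ratios (z−y)/z: (6297−4700)/6297 = 0.2536 (×19).
Squared: 0.0643 (×19).
Sum = 1.222070; P₂ = 1.222070 / 51 = 0.024.

0.024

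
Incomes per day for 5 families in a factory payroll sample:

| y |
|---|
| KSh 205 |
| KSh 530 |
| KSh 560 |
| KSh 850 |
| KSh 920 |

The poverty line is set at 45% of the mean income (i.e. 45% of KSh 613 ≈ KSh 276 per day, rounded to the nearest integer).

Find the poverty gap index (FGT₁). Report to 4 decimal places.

0.0514

Below the line: KSh 205 (q = 1 of N = 5).
Gap ratios (z−y)/z: (276−205)/276 = 0.2572.
Sum of shortfalls = 0.257246; P₁ averages over all N: 0.257246 / 5 = 0.0514.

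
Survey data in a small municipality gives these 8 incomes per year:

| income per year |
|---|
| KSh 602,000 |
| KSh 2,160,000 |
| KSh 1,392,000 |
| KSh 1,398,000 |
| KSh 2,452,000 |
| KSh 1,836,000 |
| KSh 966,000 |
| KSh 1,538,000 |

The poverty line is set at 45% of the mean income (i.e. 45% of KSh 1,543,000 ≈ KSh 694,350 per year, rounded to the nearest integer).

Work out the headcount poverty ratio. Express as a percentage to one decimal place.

12.5%

1 of the 8 individuals have income below KSh 694,350.
H = 1/8 = 12.5%.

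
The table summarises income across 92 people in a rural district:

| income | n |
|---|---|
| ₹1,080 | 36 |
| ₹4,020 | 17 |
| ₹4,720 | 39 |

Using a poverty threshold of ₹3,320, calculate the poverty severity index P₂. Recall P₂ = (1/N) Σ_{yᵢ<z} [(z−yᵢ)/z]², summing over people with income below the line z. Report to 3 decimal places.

0.178

Below z: 36×₹1,080 (q = 36 of N = 92).
Shortfall ratios: (3320−1080)/3320 = 0.6747 (×36).
Squared: 0.4552 (×36).
Sum = 16.387865; P₂ = 16.387865 / 92 = 0.178.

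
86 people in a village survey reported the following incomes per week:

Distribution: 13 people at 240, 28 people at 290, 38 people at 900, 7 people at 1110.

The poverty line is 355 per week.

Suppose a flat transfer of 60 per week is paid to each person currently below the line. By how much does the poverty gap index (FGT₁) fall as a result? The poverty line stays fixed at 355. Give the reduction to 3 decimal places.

Before: below the line — 13×240, 28×290; poverty gap index (FGT₁) = 0.10858.
After the 60 transfer: below the line — 13×300, 28×350; poverty gap index (FGT₁) = 0.02801.
Reduction = 0.10858 − 0.02801 = 0.081.

0.081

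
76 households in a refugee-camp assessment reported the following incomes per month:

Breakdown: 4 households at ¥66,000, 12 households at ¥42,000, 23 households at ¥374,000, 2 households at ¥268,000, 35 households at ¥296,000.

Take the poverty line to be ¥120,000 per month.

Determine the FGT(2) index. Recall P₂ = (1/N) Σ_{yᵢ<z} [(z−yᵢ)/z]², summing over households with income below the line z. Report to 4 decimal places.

Below z: 12×¥42,000, 4×¥66,000 (q = 16 of N = 76).
Shortfall ratios: (120000−42000)/120000 = 0.6500 (×12); (120000−66000)/120000 = 0.4500 (×4).
Squared: 0.4225 (×12); 0.2025 (×4).
Sum = 5.880000; P₂ = 5.880000 / 76 = 0.0774.

0.0774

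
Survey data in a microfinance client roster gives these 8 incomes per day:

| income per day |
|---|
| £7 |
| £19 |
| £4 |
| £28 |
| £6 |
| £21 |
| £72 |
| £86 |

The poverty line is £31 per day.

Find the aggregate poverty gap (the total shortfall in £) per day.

Below the line: £4, £6, £7, £19, £21, £28 (q = 6 of N = 8).
Individual gaps: 31−4 = 27; 31−6 = 25; 31−7 = 24; 31−19 = 12; 31−21 = 10; 31−28 = 3.
Aggregate gap = £101.

£101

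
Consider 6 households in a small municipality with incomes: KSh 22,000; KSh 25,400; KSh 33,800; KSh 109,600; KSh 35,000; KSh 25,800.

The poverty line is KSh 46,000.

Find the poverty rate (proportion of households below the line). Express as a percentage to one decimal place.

5 of the 6 households have income below KSh 46,000.
H = 5/6 = 83.3%.

83.3%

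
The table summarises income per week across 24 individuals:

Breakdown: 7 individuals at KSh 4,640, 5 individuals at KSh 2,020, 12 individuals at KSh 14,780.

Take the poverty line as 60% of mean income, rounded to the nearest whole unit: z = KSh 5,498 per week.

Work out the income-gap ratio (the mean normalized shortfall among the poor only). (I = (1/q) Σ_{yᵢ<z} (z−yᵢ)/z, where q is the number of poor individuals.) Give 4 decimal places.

0.3546

Poor units: 5×KSh 2,020, 7×KSh 4,640 (q = 12 of N = 24).
Relative gaps: 0.6326 (×5), 0.1561 (×7); sum = 4.255366.
I averages over the q = 12 poor units only: 4.255366 / 12 = 0.3546.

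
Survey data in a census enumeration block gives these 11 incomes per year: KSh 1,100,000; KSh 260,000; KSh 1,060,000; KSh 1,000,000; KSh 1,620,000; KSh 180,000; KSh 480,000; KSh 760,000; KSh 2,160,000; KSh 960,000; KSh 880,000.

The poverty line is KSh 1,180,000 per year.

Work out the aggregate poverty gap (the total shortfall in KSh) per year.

Below z: KSh 180,000, KSh 260,000, KSh 480,000, KSh 760,000, KSh 880,000, KSh 960,000, KSh 1,000,000, KSh 1,060,000, KSh 1,100,000 (q = 9 of N = 11).
Individual gaps: 1180000−180000 = 1000000; 1180000−260000 = 920000; 1180000−480000 = 700000; 1180000−760000 = 420000; 1180000−880000 = 300000; 1180000−960000 = 220000; 1180000−1000000 = 180000; 1180000−1060000 = 120000; 1180000−1100000 = 80000.
Aggregate gap = KSh 3,940,000.

KSh 3,940,000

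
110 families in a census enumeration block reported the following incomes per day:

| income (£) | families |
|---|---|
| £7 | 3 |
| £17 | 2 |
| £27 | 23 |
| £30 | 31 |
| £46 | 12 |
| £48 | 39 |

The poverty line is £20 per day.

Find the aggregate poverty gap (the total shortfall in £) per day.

£45

Below the line: 3×£7, 2×£17 (q = 5 of N = 110).
Individual gaps: 3×(20−7) = 39; 2×(20−17) = 6.
Aggregate gap = £45.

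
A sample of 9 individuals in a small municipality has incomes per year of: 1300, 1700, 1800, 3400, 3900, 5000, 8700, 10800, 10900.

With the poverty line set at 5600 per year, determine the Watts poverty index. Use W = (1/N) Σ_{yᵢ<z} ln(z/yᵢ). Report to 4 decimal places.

0.5291

Below the line: 1300, 1700, 1800, 3400, 3900, 5000 (q = 6 of N = 9).
ln(z/y) terms: ln(5600/1300) = 1.4604; ln(5600/1700) = 1.1921; ln(5600/1800) = 1.1350; ln(5600/3400) = 0.4990; ln(5600/3900) = 0.3618; ln(5600/5000) = 0.1133.
W = 4.761631 / 9 = 0.5291.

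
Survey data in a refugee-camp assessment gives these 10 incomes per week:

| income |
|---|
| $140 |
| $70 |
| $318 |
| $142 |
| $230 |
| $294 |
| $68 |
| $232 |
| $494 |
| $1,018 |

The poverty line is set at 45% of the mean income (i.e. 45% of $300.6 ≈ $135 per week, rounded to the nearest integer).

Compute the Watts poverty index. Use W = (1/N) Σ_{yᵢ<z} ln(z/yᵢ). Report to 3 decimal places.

0.134

Below z: $68, $70 (q = 2 of N = 10).
Log shortfalls: ln(135/68) = 0.6858; ln(135/70) = 0.6568.
W = 1.342547 / 10 = 0.134.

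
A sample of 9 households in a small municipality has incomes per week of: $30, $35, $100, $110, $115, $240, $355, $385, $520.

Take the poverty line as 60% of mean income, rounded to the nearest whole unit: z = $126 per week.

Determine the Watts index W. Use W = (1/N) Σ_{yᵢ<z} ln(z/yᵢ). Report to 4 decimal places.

Below z: $30, $35, $100, $110, $115 (q = 5 of N = 9).
Log shortfalls: ln(126/30) = 1.4351; ln(126/35) = 1.2809; ln(126/100) = 0.2311; ln(126/110) = 0.1358; ln(126/115) = 0.0913.
W = 3.174281 / 9 = 0.3527.

0.3527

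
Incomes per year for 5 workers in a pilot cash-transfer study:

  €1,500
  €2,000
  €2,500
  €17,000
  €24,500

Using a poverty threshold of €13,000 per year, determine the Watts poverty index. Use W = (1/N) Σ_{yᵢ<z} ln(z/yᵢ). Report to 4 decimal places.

1.1360

Below z: €1,500, €2,000, €2,500 (q = 3 of N = 5).
ln(z/y) terms: ln(13000/1500) = 2.1595; ln(13000/2000) = 1.8718; ln(13000/2500) = 1.6487.
W = 5.679945 / 5 = 1.1360.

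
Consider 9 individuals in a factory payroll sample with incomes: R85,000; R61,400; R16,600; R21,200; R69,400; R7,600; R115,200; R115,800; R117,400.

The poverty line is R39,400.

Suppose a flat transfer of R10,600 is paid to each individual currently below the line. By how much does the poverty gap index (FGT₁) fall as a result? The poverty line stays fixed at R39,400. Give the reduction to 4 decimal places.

Before: below the line — R7,600, R16,600, R21,200; poverty gap index (FGT₁) = 0.205302.
After the R10,600 transfer: below the line — R18,200, R27,200, R31,800; poverty gap index (FGT₁) = 0.115623.
Reduction = 0.205302 − 0.115623 = 0.0897.

0.0897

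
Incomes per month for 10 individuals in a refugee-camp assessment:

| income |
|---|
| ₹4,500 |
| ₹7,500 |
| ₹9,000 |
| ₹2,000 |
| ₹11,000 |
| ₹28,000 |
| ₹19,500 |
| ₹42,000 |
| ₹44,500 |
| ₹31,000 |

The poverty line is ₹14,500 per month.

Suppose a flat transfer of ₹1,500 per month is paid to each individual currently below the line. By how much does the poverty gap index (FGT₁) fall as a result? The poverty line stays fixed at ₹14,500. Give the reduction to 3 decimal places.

Before: below the line — ₹2,000, ₹4,500, ₹7,500, ₹9,000, ₹11,000; poverty gap index (FGT₁) = 0.26552.
After the ₹1,500 transfer: below the line — ₹3,500, ₹6,000, ₹9,000, ₹10,500, ₹12,500; poverty gap index (FGT₁) = 0.21379.
Reduction = 0.26552 − 0.21379 = 0.052.

0.052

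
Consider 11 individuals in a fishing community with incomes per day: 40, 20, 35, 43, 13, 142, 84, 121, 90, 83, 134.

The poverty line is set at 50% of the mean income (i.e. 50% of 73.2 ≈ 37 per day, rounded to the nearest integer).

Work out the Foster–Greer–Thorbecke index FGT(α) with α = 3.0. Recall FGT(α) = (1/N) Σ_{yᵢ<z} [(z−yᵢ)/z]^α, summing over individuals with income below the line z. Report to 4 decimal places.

0.0336

Poor units: 13, 20, 35 (q = 3 of N = 11).
Relative gaps: (37−13)/37 = 0.6486; (37−20)/37 = 0.4595; (37−35)/37 = 0.0541.
Raised to α = 3.0: 0.27292; 0.09699; 0.00016.
Sum = 0.370067; FGT(3.0) = 0.370067 / 11 = 0.0336.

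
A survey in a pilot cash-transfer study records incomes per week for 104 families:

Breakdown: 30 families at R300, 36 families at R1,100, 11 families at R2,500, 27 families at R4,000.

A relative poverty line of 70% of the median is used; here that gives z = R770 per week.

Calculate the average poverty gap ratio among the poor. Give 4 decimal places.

Below z: 30×R300 (q = 30 of N = 104).
Shortfall ratios (z−y)/z: 0.6104 (×30); sum = 18.311688.
I averages over the q = 30 poor units only: 18.311688 / 30 = 0.6104.

0.6104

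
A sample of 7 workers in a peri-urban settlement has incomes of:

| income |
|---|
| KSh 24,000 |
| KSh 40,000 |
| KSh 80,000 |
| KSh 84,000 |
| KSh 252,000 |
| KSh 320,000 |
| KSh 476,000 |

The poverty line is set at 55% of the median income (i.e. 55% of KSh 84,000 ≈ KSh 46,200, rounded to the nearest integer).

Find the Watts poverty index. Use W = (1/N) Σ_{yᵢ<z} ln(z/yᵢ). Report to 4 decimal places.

Below z: KSh 24,000, KSh 40,000 (q = 2 of N = 7).
Log shortfalls: ln(46200/24000) = 0.6549; ln(46200/40000) = 0.1441.
W = 0.799026 / 7 = 0.1141.

0.1141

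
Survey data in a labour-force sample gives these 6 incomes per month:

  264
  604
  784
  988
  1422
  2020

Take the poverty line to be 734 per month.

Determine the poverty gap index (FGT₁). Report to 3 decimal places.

0.136

Below z: 264, 604 (q = 2 of N = 6).
Normalized shortfalls: (734−264)/734 = 0.6403; (734−604)/734 = 0.1771.
Sum of shortfalls = 0.817439; P₁ averages over all N: 0.817439 / 6 = 0.136.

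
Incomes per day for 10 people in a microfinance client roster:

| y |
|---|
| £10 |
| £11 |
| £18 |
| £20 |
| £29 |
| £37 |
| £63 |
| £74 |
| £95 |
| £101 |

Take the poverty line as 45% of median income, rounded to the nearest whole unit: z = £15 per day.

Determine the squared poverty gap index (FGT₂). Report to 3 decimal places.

Incomes under z: £10, £11 (q = 2 of N = 10).
Gap ratios (z−y)/z: (15−10)/15 = 0.3333; (15−11)/15 = 0.2667.
Squared: 0.1111; 0.0711.
Sum = 0.182222; P₂ = 0.182222 / 10 = 0.018.

0.018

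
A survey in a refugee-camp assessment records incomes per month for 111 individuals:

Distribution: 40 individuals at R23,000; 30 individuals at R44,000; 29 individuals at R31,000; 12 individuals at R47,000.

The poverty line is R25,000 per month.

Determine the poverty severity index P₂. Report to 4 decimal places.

0.0023

Incomes under z: 40×R23,000 (q = 40 of N = 111).
Normalized shortfalls: (25000−23000)/25000 = 0.0800 (×40).
Squared: 0.0064 (×40).
Sum = 0.256000; P₂ = 0.256000 / 111 = 0.0023.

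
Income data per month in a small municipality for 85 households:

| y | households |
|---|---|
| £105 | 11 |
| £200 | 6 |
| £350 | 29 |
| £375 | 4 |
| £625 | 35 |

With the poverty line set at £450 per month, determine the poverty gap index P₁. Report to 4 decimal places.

0.2221

Poor units: 11×£105, 6×£200, 29×£350, 4×£375 (q = 50 of N = 85).
Normalized shortfalls: (450−105)/450 = 0.7667 (×11); (450−200)/450 = 0.5556 (×6); (450−350)/450 = 0.2222 (×29); (450−375)/450 = 0.1667 (×4).
Sum of shortfalls = 18.877778; P₁ averages over all N: 18.877778 / 85 = 0.2221.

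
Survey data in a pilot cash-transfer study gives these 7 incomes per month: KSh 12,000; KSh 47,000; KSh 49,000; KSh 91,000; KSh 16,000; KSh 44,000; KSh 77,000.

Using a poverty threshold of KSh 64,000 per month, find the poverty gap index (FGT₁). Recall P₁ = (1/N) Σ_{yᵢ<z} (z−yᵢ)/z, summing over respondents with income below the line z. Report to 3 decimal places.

Poor units: KSh 12,000, KSh 16,000, KSh 44,000, KSh 47,000, KSh 49,000 (q = 5 of N = 7).
Shortfall ratios: (64000−12000)/64000 = 0.8125; (64000−16000)/64000 = 0.7500; (64000−44000)/64000 = 0.3125; (64000−47000)/64000 = 0.2656; (64000−49000)/64000 = 0.2344.
Σ = 2.375000. Dividing by the full population N = 7 gives P₁ = 0.339.

0.339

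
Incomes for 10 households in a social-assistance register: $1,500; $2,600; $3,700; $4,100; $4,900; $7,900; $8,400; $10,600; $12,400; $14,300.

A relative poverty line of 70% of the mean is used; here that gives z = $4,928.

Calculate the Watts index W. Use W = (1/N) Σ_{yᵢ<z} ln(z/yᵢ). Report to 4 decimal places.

0.2305

Below z: $1,500, $2,600, $3,700, $4,100, $4,900 (q = 5 of N = 10).
Log gaps: ln(4928/1500) = 1.1895; ln(4928/2600) = 0.6394; ln(4928/3700) = 0.2866; ln(4928/4100) = 0.1839; ln(4928/4900) = 0.0057.
W = 2.305135 / 10 = 0.2305.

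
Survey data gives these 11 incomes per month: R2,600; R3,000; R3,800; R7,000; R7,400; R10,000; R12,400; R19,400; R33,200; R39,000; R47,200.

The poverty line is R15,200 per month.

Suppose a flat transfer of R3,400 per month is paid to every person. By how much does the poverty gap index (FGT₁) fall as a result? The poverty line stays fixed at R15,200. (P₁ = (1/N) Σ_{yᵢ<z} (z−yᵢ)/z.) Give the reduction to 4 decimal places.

0.1388

Before: below the line — R2,600, R3,000, R3,800, R7,000, R7,400, R10,000, R12,400; poverty gap index (FGT₁) = 0.360048.
After the R3,400 transfer: below the line — R6,000, R6,400, R7,200, R10,400, R10,800, R13,400; poverty gap index (FGT₁) = 0.221292.
Reduction = 0.360048 − 0.221292 = 0.1388.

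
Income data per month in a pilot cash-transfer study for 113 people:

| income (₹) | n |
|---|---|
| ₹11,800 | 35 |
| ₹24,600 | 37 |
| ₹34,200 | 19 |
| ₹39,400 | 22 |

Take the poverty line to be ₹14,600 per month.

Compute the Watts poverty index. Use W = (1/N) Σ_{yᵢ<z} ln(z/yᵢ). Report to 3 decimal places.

Poor units: 35×₹11,800 (q = 35 of N = 113).
ln(z/y) terms: ln(14600/11800) = 0.2129 (×35).
W = 7.452270 / 113 = 0.066.

0.066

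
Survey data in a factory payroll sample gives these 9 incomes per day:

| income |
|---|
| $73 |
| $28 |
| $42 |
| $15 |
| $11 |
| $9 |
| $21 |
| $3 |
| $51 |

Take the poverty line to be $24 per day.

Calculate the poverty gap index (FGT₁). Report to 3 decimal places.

Poor units: $3, $9, $11, $15, $21 (q = 5 of N = 9).
Normalized shortfalls: (24−3)/24 = 0.8750; (24−9)/24 = 0.6250; (24−11)/24 = 0.5417; (24−15)/24 = 0.3750; (24−21)/24 = 0.1250.
Sum of shortfalls = 2.541667; P₁ averages over all N: 2.541667 / 9 = 0.282.

0.282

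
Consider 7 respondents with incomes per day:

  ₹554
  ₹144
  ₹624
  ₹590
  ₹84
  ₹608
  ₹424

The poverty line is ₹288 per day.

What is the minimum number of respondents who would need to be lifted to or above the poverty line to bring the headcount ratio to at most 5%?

2 of the 7 respondents are poor, so H = 2/7 = 0.286.
A headcount ratio of at most 5% allows at most ⌊0.05 × 7⌋ = 0 poor respondents.
So at least 2 − 0 = 2 must be lifted.

2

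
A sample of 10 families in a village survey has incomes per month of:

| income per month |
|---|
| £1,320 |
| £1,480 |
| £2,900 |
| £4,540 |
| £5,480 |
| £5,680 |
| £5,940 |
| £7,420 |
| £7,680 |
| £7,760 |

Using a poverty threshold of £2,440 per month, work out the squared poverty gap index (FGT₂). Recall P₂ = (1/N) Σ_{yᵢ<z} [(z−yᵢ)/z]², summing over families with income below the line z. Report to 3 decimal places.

Incomes under z: £1,320, £1,480 (q = 2 of N = 10).
Gap ratios (z−y)/z: (2440−1320)/2440 = 0.4590; (2440−1480)/2440 = 0.3934.
Squared: 0.2107; 0.1548.
Sum = 0.365493; P₂ = 0.365493 / 10 = 0.037.

0.037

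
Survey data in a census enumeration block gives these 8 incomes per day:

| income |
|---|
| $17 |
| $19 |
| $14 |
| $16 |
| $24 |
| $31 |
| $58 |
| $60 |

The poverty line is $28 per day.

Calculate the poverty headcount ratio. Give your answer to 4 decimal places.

0.6250

5 of the 8 respondents have income below $28.
H = 5/8 = 0.6250.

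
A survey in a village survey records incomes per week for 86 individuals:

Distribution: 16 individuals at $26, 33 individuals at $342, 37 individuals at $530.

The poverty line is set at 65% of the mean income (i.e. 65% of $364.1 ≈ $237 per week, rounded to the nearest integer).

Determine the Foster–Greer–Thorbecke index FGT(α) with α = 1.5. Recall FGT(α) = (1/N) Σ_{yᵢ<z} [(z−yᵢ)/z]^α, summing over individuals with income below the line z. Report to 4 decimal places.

0.1563

Incomes under z: 16×$26 (q = 16 of N = 86).
Normalized shortfalls: (237−26)/237 = 0.8903 (×16).
Raised to α = 1.5: 0.84004 (×16).
Sum = 13.440677; FGT(1.5) = 13.440677 / 86 = 0.1563.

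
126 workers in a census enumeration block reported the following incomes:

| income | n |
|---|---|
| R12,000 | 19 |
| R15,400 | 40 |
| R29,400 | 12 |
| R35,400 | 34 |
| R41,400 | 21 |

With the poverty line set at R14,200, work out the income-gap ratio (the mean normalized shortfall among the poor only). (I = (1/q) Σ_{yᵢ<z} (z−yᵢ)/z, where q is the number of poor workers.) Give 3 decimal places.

0.155

Incomes under z: 19×R12,000 (q = 19 of N = 126).
Relative gaps: 0.1549 (×19); sum = 2.943662.
The income-gap ratio divides by q (the poor only): 2.943662 / 19 = 0.155.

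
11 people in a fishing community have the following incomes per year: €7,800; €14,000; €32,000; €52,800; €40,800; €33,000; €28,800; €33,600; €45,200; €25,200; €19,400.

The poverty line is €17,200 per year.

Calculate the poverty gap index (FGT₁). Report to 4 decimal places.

Below the line: €7,800, €14,000 (q = 2 of N = 11).
Gap ratios (z−y)/z: (17200−7800)/17200 = 0.5465; (17200−14000)/17200 = 0.1860.
Σ = 0.732558. Dividing by the full population N = 11 gives P₁ = 0.0666.

0.0666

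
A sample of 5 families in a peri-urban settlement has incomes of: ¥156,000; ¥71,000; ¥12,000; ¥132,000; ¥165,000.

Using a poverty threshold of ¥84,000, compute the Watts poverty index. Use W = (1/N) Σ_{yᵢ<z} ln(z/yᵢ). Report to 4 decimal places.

0.4228

Incomes under z: ¥12,000, ¥71,000 (q = 2 of N = 5).
Log shortfalls: ln(84000/12000) = 1.9459; ln(84000/71000) = 0.1681.
W = 2.114047 / 5 = 0.4228.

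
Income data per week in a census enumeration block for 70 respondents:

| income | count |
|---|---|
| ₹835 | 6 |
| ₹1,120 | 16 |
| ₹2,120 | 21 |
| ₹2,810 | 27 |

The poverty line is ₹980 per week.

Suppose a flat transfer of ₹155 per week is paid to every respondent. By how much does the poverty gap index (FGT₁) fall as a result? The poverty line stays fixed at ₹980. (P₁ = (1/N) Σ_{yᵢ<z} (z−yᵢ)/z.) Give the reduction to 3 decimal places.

0.013

Before: below the line — 6×₹835; poverty gap index (FGT₁) = 0.01268.
After the ₹155 transfer: below the line — none; poverty gap index (FGT₁) = 0.00000.
Reduction = 0.01268 − 0.00000 = 0.013.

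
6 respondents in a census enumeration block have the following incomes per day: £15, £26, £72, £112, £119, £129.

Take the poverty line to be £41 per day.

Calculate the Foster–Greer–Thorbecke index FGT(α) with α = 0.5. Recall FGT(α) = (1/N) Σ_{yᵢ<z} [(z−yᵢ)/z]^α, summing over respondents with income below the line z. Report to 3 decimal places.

0.234

Incomes under z: £15, £26 (q = 2 of N = 6).
Normalized shortfalls: (41−15)/41 = 0.6341; (41−26)/41 = 0.3659.
Raised to α = 0.5: 0.79633; 0.60486.
Sum = 1.401191; FGT(0.5) = 1.401191 / 6 = 0.234.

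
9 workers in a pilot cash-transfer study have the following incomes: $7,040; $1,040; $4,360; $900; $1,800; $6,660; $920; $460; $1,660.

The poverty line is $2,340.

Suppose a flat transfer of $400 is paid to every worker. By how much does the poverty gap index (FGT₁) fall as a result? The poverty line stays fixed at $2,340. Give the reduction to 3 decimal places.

0.114

Before: below the line — $460, $900, $920, $1,040, $1,660, $1,800; poverty gap index (FGT₁) = 0.34473.
After the $400 transfer: below the line — $860, $1,300, $1,320, $1,440, $2,060, $2,200; poverty gap index (FGT₁) = 0.23077.
Reduction = 0.34473 − 0.23077 = 0.114.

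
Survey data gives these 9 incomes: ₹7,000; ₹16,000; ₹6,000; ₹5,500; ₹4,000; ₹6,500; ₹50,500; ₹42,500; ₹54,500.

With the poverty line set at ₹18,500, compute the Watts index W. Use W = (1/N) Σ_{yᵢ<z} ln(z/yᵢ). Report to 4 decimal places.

0.6704

Poor units: ₹4,000, ₹5,500, ₹6,000, ₹6,500, ₹7,000, ₹16,000 (q = 6 of N = 9).
Log gaps: ln(18500/4000) = 1.5315; ln(18500/5500) = 1.2130; ln(18500/6000) = 1.1260; ln(18500/6500) = 1.0460; ln(18500/7000) = 0.9719; ln(18500/16000) = 0.1452.
W = 6.033521 / 9 = 0.6704.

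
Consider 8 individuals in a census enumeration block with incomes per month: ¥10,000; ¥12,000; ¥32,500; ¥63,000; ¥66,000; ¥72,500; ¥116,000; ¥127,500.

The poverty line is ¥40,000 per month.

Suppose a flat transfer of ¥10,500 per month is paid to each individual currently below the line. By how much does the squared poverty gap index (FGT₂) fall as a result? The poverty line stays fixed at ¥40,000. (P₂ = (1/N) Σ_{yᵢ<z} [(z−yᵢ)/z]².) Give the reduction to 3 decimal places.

Before: below the line — ¥10,000, ¥12,000, ¥32,500; squared poverty gap index (FGT₂) = 0.13596.
After the ¥10,500 transfer: below the line — ¥20,500, ¥22,500; squared poverty gap index (FGT₂) = 0.05363.
Reduction = 0.13596 − 0.05363 = 0.082.

0.082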